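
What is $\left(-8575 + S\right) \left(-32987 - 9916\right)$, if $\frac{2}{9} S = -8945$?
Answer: $\frac{4189692465}{2} \approx 2.0948 \cdot 10^{9}$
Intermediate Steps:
$S = - \frac{80505}{2}$ ($S = \frac{9}{2} \left(-8945\right) = - \frac{80505}{2} \approx -40253.0$)
$\left(-8575 + S\right) \left(-32987 - 9916\right) = \left(-8575 - \frac{80505}{2}\right) \left(-32987 - 9916\right) = \left(- \frac{97655}{2}\right) \left(-42903\right) = \frac{4189692465}{2}$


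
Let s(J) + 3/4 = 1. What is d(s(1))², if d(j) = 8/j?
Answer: 1024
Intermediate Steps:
s(J) = ¼ (s(J) = -¾ + 1 = ¼)
d(s(1))² = (8/(¼))² = (8*4)² = 32² = 1024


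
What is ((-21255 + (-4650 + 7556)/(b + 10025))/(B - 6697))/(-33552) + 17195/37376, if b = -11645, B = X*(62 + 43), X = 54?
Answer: 14977638248021/32599933816320 ≈ 0.45944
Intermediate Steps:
B = 5670 (B = 54*(62 + 43) = 54*105 = 5670)
((-21255 + (-4650 + 7556)/(b + 10025))/(B - 6697))/(-33552) + 17195/37376 = ((-21255 + (-4650 + 7556)/(-11645 + 10025))/(5670 - 6697))/(-33552) + 17195/37376 = ((-21255 + 2906/(-1620))/(-1027))*(-1/33552) + 17195*(1/37376) = ((-21255 + 2906*(-1/1620))*(-1/1027))*(-1/33552) + 17195/37376 = ((-21255 - 1453/810)*(-1/1027))*(-1/33552) + 17195/37376 = -17218003/810*(-1/1027)*(-1/33552) + 17195/37376 = (17218003/831870)*(-1/33552) + 17195/37376 = -17218003/27910902240 + 17195/37376 = 14977638248021/32599933816320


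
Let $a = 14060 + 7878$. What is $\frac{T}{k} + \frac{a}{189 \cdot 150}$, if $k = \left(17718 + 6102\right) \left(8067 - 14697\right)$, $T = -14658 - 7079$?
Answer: $\frac{220013333}{284267880} \approx 0.77396$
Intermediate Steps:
$T = -21737$ ($T = -14658 - 7079 = -21737$)
$a = 21938$
$k = -157926600$ ($k = 23820 \left(-6630\right) = -157926600$)
$\frac{T}{k} + \frac{a}{189 \cdot 150} = - \frac{21737}{-157926600} + \frac{21938}{189 \cdot 150} = \left(-21737\right) \left(- \frac{1}{157926600}\right) + \frac{21938}{28350} = \frac{21737}{157926600} + 21938 \cdot \frac{1}{28350} = \frac{21737}{157926600} + \frac{1567}{2025} = \frac{220013333}{284267880}$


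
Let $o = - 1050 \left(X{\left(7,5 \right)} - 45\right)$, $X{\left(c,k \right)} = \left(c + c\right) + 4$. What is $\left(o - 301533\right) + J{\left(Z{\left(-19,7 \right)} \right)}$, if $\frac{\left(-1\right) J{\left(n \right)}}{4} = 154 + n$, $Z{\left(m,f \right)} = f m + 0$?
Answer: $-273267$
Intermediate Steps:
$X{\left(c,k \right)} = 4 + 2 c$ ($X{\left(c,k \right)} = 2 c + 4 = 4 + 2 c$)
$Z{\left(m,f \right)} = f m$
$J{\left(n \right)} = -616 - 4 n$ ($J{\left(n \right)} = - 4 \left(154 + n\right) = -616 - 4 n$)
$o = 28350$ ($o = - 1050 \left(\left(4 + 2 \cdot 7\right) - 45\right) = - 1050 \left(\left(4 + 14\right) - 45\right) = - 1050 \left(18 - 45\right) = \left(-1050\right) \left(-27\right) = 28350$)
$\left(o - 301533\right) + J{\left(Z{\left(-19,7 \right)} \right)} = \left(28350 - 301533\right) - \left(616 + 4 \cdot 7 \left(-19\right)\right) = -273183 - 84 = -273267$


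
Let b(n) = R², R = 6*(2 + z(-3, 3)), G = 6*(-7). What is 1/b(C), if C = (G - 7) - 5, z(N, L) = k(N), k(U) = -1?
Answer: 1/36 ≈ 0.027778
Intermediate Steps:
z(N, L) = -1
G = -42
C = -54 (C = (-42 - 7) - 5 = -49 - 5 = -54)
R = 6 (R = 6*(2 - 1) = 6*1 = 6)
b(n) = 36 (b(n) = 6² = 36)
1/b(C) = 1/36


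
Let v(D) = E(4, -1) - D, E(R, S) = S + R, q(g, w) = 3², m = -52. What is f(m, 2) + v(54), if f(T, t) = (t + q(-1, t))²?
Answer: 70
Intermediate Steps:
q(g, w) = 9
E(R, S) = R + S
f(T, t) = (9 + t)² (f(T, t) = (t + 9)² = (9 + t)²)
v(D) = 3 - D (v(D) = (4 - 1) - D = 3 - D)
f(m, 2) + v(54) = (9 + 2)² + (3 - 1*54) = 11² + (3 - 54) = 121 - 51 = 70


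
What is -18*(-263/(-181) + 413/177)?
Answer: -12336/181 ≈ -68.155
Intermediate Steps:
-18*(-263/(-181) + 413/177) = -18*(-263*(-1/181) + 413*(1/177)) = -18*(263/181 + 7/3) = -18*2056/543 = -12336/181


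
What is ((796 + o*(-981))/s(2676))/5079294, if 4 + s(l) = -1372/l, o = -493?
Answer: -9820697/464678442 ≈ -0.021134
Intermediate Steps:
s(l) = -4 - 1372/l
((796 + o*(-981))/s(2676))/5079294 = ((796 - 493*(-981))/(-4 - 1372/2676))/5079294 = ((796 + 483633)/(-4 - 1372*1/2676))*(1/5079294) = (484429/(-4 - 343/669))*(1/5079294) = (484429/(-3019/669))*(1/5079294) = (484429*(-669/3019))*(1/5079294) = -324083001/3019*1/5079294 = -9820697/464678442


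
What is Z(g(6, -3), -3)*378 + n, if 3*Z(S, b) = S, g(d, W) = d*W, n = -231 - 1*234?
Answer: -2733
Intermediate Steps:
n = -465 (n = -231 - 234 = -465)
g(d, W) = W*d
Z(S, b) = S/3
Z(g(6, -3), -3)*378 + n = ((-3*6)/3)*378 - 465 = ((1/3)*(-18))*378 - 465 = -6*378 - 465 = -2268 - 465 = -2733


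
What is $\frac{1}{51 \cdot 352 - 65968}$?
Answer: $- \frac{1}{48016} \approx -2.0826 \cdot 10^{-5}$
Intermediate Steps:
$\frac{1}{51 \cdot 352 - 65968} = \frac{1}{17952 - 65968} = \frac{1}{-48016} = - \frac{1}{48016}$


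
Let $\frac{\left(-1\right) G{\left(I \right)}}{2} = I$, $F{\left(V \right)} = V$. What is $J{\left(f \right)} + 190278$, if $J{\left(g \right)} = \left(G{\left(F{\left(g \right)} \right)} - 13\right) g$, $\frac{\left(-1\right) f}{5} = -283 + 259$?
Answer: $159918$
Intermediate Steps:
$f = 120$ ($f = - 5 \left(-283 + 259\right) = \left(-5\right) \left(-24\right) = 120$)
$G{\left(I \right)} = - 2 I$
$J{\left(g \right)} = g \left(-13 - 2 g\right)$ ($J{\left(g \right)} = \left(- 2 g - 13\right) g = \left(-13 - 2 g\right) g = g \left(-13 - 2 g\right)$)
$J{\left(f \right)} + 190278 = \left(-1\right) 120 \left(13 + 2 \cdot 120\right) + 190278 = \left(-1\right) 120 \left(13 + 240\right) + 190278 = \left(-1\right) 120 \cdot 253 + 190278 = -30360 + 190278 = 159918$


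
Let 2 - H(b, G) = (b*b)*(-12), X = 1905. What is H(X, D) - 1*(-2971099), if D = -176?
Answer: 46519401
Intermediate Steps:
H(b, G) = 2 + 12*b**2 (H(b, G) = 2 - b*b*(-12) = 2 - b**2*(-12) = 2 - (-12)*b**2 = 2 + 12*b**2)
H(X, D) - 1*(-2971099) = (2 + 12*1905**2) - 1*(-2971099) = (2 + 12*3629025) + 2971099 = (2 + 43548300) + 2971099 = 43548302 + 2971099 = 46519401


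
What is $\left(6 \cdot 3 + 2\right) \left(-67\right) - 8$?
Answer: $-1348$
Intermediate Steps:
$\left(6 \cdot 3 + 2\right) \left(-67\right) - 8 = \left(18 + 2\right) \left(-67\right) - 8 = 20 \left(-67\right) - 8 = -1340 - 8 = -1348$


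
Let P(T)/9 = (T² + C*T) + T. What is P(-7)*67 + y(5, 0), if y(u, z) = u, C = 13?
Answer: -29542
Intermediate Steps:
P(T) = 9*T² + 126*T (P(T) = 9*((T² + 13*T) + T) = 9*(T² + 14*T) = 9*T² + 126*T)
P(-7)*67 + y(5, 0) = (9*(-7)*(14 - 7))*67 + 5 = (9*(-7)*7)*67 + 5 = -441*67 + 5 = -29547 + 5 = -29542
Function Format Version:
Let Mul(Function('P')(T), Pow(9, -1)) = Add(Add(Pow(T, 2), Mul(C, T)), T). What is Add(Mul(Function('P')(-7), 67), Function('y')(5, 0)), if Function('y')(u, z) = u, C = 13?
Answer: -29542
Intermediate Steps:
Function('P')(T) = Add(Mul(9, Pow(T, 2)), Mul(126, T)) (Function('P')(T) = Mul(9, Add(Add(Pow(T, 2), Mul(13, T)), T)) = Mul(9, Add(Pow(T, 2), Mul(14, T))) = Add(Mul(9, Pow(T, 2)), Mul(126, T)))
Add(Mul(Function('P')(-7), 67), Function('y')(5, 0)) = Add(Mul(Mul(9, -7, Add(14, -7)), 67), 5) = Add(Mul(Mul(9, -7, 7), 67), 5) = Add(Mul(-441, 67), 5) = Add(-29547, 5) = -29542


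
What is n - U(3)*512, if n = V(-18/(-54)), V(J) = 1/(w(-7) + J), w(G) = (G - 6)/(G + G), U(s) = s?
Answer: -81366/53 ≈ -1535.2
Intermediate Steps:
w(G) = (-6 + G)/(2*G) (w(G) = (-6 + G)/((2*G)) = (-6 + G)*(1/(2*G)) = (-6 + G)/(2*G))
V(J) = 1/(13/14 + J) (V(J) = 1/((½)*(-6 - 7)/(-7) + J) = 1/((½)*(-⅐)*(-13) + J) = 1/(13/14 + J))
n = 42/53 (n = 14/(13 + 14*(-18/(-54))) = 14/(13 + 14*(-18*(-1/54))) = 14/(13 + 14*(⅓)) = 14/(13 + 14/3) = 14/(53/3) = 14*(3/53) = 42/53 ≈ 0.79245)
n - U(3)*512 = 42/53 - 3*512 = 42/53 - 1*1536 = 42/53 - 1536 = -81366/53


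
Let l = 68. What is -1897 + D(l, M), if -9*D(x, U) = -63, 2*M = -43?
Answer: -1890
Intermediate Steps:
M = -43/2 (M = (½)*(-43) = -43/2 ≈ -21.500)
D(x, U) = 7 (D(x, U) = -⅑*(-63) = 7)
-1897 + D(l, M) = -1897 + 7 = -1890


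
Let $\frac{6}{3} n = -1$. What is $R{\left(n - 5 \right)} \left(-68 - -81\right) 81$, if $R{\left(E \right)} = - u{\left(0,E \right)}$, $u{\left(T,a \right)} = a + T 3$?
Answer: $\frac{11583}{2} \approx 5791.5$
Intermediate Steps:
$n = - \frac{1}{2}$ ($n = \frac{1}{2} \left(-1\right) = - \frac{1}{2} \approx -0.5$)
$u{\left(T,a \right)} = a + 3 T$
$R{\left(E \right)} = - E$ ($R{\left(E \right)} = - (E + 3 \cdot 0) = - (E + 0) = - E$)
$R{\left(n - 5 \right)} \left(-68 - -81\right) 81 = - (- \frac{1}{2} - 5) \left(-68 - -81\right) 81 = \left(-1\right) \left(- \frac{11}{2}\right) \left(-68 + 81\right) 81 = \frac{11}{2} \cdot 13 \cdot 81 = \frac{143}{2} \cdot 81 = \frac{11583}{2}$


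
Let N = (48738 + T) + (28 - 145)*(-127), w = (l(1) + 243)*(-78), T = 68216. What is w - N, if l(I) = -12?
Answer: -149831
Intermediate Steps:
w = -18018 (w = (-12 + 243)*(-78) = 231*(-78) = -18018)
N = 131813 (N = (48738 + 68216) + (28 - 145)*(-127) = 116954 - 117*(-127) = 116954 + 14859 = 131813)
w - N = -18018 - 1*131813 = -18018 - 131813 = -149831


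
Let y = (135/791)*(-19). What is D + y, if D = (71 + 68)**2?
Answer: 15280346/791 ≈ 19318.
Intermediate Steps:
y = -2565/791 (y = (135*(1/791))*(-19) = (135/791)*(-19) = -2565/791 ≈ -3.2427)
D = 19321 (D = 139**2 = 19321)
D + y = 19321 - 2565/791 = 15280346/791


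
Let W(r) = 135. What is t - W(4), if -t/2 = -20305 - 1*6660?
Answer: 53795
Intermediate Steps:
t = 53930 (t = -2*(-20305 - 1*6660) = -2*(-20305 - 6660) = -2*(-26965) = 53930)
t - W(4) = 53930 - 1*135 = 53930 - 135 = 53795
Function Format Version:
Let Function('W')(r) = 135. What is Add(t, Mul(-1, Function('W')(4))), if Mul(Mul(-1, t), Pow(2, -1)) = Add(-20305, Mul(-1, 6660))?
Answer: 53795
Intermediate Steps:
t = 53930 (t = Mul(-2, Add(-20305, Mul(-1, 6660))) = Mul(-2, Add(-20305, -6660)) = Mul(-2, -26965) = 53930)
Add(t, Mul(-1, Function('W')(4))) = Add(53930, Mul(-1, 135)) = Add(53930, -135) = 53795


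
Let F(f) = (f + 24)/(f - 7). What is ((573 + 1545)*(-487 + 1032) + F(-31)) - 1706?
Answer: 43798959/38 ≈ 1.1526e+6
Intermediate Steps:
F(f) = (24 + f)/(-7 + f)
((573 + 1545)*(-487 + 1032) + F(-31)) - 1706 = ((573 + 1545)*(-487 + 1032) + (24 - 31)/(-7 - 31)) - 1706 = (2118*545 - 7/(-38)) - 1706 = (1154310 - 1/38*(-7)) - 1706 = (1154310 + 7/38) - 1706 = 43863787/38 - 1706 = 43798959/38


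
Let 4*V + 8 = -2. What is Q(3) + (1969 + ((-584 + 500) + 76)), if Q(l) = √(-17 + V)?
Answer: 1961 + I*√78/2 ≈ 1961.0 + 4.4159*I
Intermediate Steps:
V = -5/2 (V = -2 + (¼)*(-2) = -2 - ½ = -5/2 ≈ -2.5000)
Q(l) = I*√78/2 (Q(l) = √(-17 - 5/2) = √(-39/2) = I*√78/2)
Q(3) + (1969 + ((-584 + 500) + 76)) = I*√78/2 + (1969 + ((-584 + 500) + 76)) = I*√78/2 + (1969 + (-84 + 76)) = I*√78/2 + (1969 - 8) = I*√78/2 + 1961 = 1961 + I*√78/2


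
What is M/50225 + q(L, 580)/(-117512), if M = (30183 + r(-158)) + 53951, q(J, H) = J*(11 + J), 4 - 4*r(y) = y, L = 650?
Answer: -5843828703/2951020100 ≈ -1.9803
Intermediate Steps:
r(y) = 1 - y/4
M = 168349/2 (M = (30183 + (1 - 1/4*(-158))) + 53951 = (30183 + (1 + 79/2)) + 53951 = (30183 + 81/2) + 53951 = 60447/2 + 53951 = 168349/2 ≈ 84175.)
M/50225 + q(L, 580)/(-117512) = (168349/2)/50225 + (650*(11 + 650))/(-117512) = (168349/2)*(1/50225) + (650*661)*(-1/117512) = 168349/100450 + 429650*(-1/117512) = 168349/100450 - 214825/58756 = -5843828703/2951020100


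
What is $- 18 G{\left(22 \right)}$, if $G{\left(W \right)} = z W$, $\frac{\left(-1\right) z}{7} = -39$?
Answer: $-108108$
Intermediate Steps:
$z = 273$ ($z = \left(-7\right) \left(-39\right) = 273$)
$G{\left(W \right)} = 273 W$
$- 18 G{\left(22 \right)} = - 18 \cdot 273 \cdot 22 = \left(-18\right) 6006 = -108108$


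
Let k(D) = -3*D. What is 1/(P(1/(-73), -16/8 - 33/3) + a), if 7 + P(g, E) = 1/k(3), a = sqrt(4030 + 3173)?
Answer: 576/579347 + 3969*sqrt(3)/579347 ≈ 0.012860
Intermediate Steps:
a = 49*sqrt(3) (a = sqrt(7203) = 49*sqrt(3) ≈ 84.870)
P(g, E) = -64/9 (P(g, E) = -7 + 1/(-3*3) = -7 + 1/(-9) = -7 - 1/9 = -64/9)
1/(P(1/(-73), -16/8 - 33/3) + a) = 1/(-64/9 + 49*sqrt(3))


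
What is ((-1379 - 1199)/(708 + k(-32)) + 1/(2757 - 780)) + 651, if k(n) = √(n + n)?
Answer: 80201838167/123890682 + 1289*I/31333 ≈ 647.36 + 0.041139*I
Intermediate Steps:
k(n) = √2*√n (k(n) = √(2*n) = √2*√n)
((-1379 - 1199)/(708 + k(-32)) + 1/(2757 - 780)) + 651 = ((-1379 - 1199)/(708 + √2*√(-32)) + 1/(2757 - 780)) + 651 = (-2578/(708 + √2*(4*I*√2)) + 1/1977) + 651 = (-2578*(708 - 8*I)/501328 + 1/1977) + 651 = (-1289*(708 - 8*I)/250664 + 1/1977) + 651 = (1/1977 - 1289*(708 - 8*I)/250664) + 651 = 1287028/1977 - 1289*(708 - 8*I)/250664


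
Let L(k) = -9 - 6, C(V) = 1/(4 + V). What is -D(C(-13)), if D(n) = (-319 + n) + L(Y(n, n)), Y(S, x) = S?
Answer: 3007/9 ≈ 334.11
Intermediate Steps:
L(k) = -15
D(n) = -334 + n (D(n) = (-319 + n) - 15 = -334 + n)
-D(C(-13)) = -(-334 + 1/(4 - 13)) = -(-334 + 1/(-9)) = -(-334 - ⅑) = -1*(-3007/9) = 3007/9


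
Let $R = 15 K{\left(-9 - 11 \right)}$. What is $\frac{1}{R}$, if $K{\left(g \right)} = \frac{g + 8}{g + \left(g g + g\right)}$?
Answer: $-2$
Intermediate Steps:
$K{\left(g \right)} = \frac{8 + g}{g^{2} + 2 g}$ ($K{\left(g \right)} = \frac{8 + g}{g + \left(g^{2} + g\right)} = \frac{8 + g}{g + \left(g + g^{2}\right)} = \frac{8 + g}{g^{2} + 2 g}$)
$R = - \frac{1}{2}$ ($R = 15 \frac{8 - 20}{\left(-9 - 11\right) \left(2 - 20\right)} = 15 \frac{8 - 20}{\left(-20\right) \left(2 - 20\right)} = 15 \left(\left(- \frac{1}{20}\right) \frac{1}{-18} \left(-12\right)\right) = 15 \left(\left(- \frac{1}{20}\right) \left(- \frac{1}{18}\right) \left(-12\right)\right) = 15 \left(- \frac{1}{30}\right) = - \frac{1}{2} \approx -0.5$)
$\frac{1}{R} = \frac{1}{- \frac{1}{2}} = -2$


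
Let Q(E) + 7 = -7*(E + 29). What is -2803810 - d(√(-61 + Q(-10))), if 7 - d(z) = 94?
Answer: -2803723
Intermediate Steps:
Q(E) = -210 - 7*E (Q(E) = -7 - 7*(E + 29) = -7 - 7*(29 + E) = -7 + (-203 - 7*E) = -210 - 7*E)
d(z) = -87 (d(z) = 7 - 1*94 = 7 - 94 = -87)
-2803810 - d(√(-61 + Q(-10))) = -2803810 - 1*(-87) = -2803810 + 87 = -2803723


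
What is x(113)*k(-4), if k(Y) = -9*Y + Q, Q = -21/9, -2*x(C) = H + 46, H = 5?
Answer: -1717/2 ≈ -858.50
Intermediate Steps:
x(C) = -51/2 (x(C) = -(5 + 46)/2 = -½*51 = -51/2)
Q = -7/3 (Q = -21*⅑ = -7/3 ≈ -2.3333)
k(Y) = -7/3 - 9*Y (k(Y) = -9*Y - 7/3 = -7/3 - 9*Y)
x(113)*k(-4) = -51*(-7/3 - 9*(-4))/2 = -51*(-7/3 + 36)/2 = -51/2*101/3 = -1717/2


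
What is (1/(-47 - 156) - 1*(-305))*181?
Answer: 11206434/203 ≈ 55204.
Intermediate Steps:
(1/(-47 - 156) - 1*(-305))*181 = (1/(-203) + 305)*181 = (-1/203 + 305)*181 = (61914/203)*181 = 11206434/203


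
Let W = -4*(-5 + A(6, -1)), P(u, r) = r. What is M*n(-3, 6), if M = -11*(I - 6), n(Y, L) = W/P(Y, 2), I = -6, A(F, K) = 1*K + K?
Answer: 1848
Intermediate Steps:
A(F, K) = 2*K (A(F, K) = K + K = 2*K)
W = 28 (W = -4*(-5 + 2*(-1)) = -4*(-5 - 2) = -4*(-7) = 28)
n(Y, L) = 14 (n(Y, L) = 28/2 = 28*(½) = 14)
M = 132 (M = -11*(-6 - 6) = -11*(-12) = 132)
M*n(-3, 6) = 132*14 = 1848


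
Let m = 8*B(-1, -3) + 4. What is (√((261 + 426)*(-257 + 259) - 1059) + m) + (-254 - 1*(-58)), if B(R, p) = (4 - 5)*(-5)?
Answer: -152 + 3*√35 ≈ -134.25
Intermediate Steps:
B(R, p) = 5 (B(R, p) = -1*(-5) = 5)
m = 44 (m = 8*5 + 4 = 40 + 4 = 44)
(√((261 + 426)*(-257 + 259) - 1059) + m) + (-254 - 1*(-58)) = (√((261 + 426)*(-257 + 259) - 1059) + 44) + (-254 - 1*(-58)) = (√(687*2 - 1059) + 44) + (-254 + 58) = (√(1374 - 1059) + 44) - 196 = (√315 + 44) - 196 = (3*√35 + 44) - 196 = (44 + 3*√35) - 196 = -152 + 3*√35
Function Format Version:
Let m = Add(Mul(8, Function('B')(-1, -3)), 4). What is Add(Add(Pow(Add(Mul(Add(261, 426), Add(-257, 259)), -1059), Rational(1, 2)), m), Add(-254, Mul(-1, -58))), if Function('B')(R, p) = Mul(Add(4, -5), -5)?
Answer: Add(-152, Mul(3, Pow(35, Rational(1, 2)))) ≈ -134.25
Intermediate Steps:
Function('B')(R, p) = 5 (Function('B')(R, p) = Mul(-1, -5) = 5)
m = 44 (m = Add(Mul(8, 5), 4) = Add(40, 4) = 44)
Add(Add(Pow(Add(Mul(Add(261, 426), Add(-257, 259)), -1059), Rational(1, 2)), m), Add(-254, Mul(-1, -58))) = Add(Add(Pow(Add(Mul(Add(261, 426), Add(-257, 259)), -1059), Rational(1, 2)), 44), Add(-254, Mul(-1, -58))) = Add(Add(Pow(Add(Mul(687, 2), -1059), Rational(1, 2)), 44), Add(-254, 58)) = Add(Add(Pow(Add(1374, -1059), Rational(1, 2)), 44), -196) = Add(Add(Pow(315, Rational(1, 2)), 44), -196) = Add(Add(Mul(3, Pow(35, Rational(1, 2))), 44), -196) = Add(Add(44, Mul(3, Pow(35, Rational(1, 2)))), -196) = Add(-152, Mul(3, Pow(35, Rational(1, 2))))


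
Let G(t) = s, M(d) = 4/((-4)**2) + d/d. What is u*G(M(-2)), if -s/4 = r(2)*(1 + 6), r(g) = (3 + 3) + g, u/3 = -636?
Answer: 427392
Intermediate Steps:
u = -1908 (u = 3*(-636) = -1908)
r(g) = 6 + g
s = -224 (s = -4*(6 + 2)*(1 + 6) = -32*7 = -4*56 = -224)
M(d) = 5/4 (M(d) = 4/16 + 1 = 4*(1/16) + 1 = 1/4 + 1 = 5/4)
G(t) = -224
u*G(M(-2)) = -1908*(-224) = 427392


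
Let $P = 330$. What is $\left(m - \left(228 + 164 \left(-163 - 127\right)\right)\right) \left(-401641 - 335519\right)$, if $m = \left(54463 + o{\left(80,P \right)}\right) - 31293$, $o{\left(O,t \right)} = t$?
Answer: $-52214517120$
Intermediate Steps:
$m = 23500$ ($m = \left(54463 + 330\right) - 31293 = 54793 - 31293 = 23500$)
$\left(m - \left(228 + 164 \left(-163 - 127\right)\right)\right) \left(-401641 - 335519\right) = \left(23500 - \left(228 + 164 \left(-163 - 127\right)\right)\right) \left(-401641 - 335519\right) = \left(23500 - -47332\right) \left(-737160\right) = \left(23500 + \left(47560 - 228\right)\right) \left(-737160\right) = \left(23500 + 47332\right) \left(-737160\right) = 70832 \left(-737160\right) = -52214517120$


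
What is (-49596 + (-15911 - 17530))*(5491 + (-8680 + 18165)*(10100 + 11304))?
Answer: -16858373602947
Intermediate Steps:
(-49596 + (-15911 - 17530))*(5491 + (-8680 + 18165)*(10100 + 11304)) = (-49596 - 33441)*(5491 + 9485*21404) = -83037*(5491 + 203016940) = -83037*203022431 = -16858373602947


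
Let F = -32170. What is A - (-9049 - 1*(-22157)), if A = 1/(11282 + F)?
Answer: -273799905/20888 ≈ -13108.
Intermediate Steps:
A = -1/20888 (A = 1/(11282 - 32170) = 1/(-20888) = -1/20888 ≈ -4.7874e-5)
A - (-9049 - 1*(-22157)) = -1/20888 - (-9049 - 1*(-22157)) = -1/20888 - (-9049 + 22157) = -1/20888 - 1*13108 = -1/20888 - 13108 = -273799905/20888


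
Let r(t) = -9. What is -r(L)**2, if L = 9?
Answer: -81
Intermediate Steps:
-r(L)**2 = -1*(-9)**2 = -1*81 = -81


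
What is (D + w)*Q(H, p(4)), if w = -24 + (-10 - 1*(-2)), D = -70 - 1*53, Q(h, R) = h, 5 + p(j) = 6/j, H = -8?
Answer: 1240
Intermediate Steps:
p(j) = -5 + 6/j
D = -123 (D = -70 - 53 = -123)
w = -32 (w = -24 + (-10 + 2) = -24 - 8 = -32)
(D + w)*Q(H, p(4)) = (-123 - 32)*(-8) = -155*(-8) = 1240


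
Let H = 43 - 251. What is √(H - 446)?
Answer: I*√654 ≈ 25.573*I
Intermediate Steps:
H = -208
√(H - 446) = √(-208 - 446) = √(-654) = I*√654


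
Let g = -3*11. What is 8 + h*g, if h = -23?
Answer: 767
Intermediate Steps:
g = -33
8 + h*g = 8 - 23*(-33) = 8 + 759 = 767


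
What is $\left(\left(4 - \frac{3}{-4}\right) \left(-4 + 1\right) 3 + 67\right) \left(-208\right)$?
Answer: $-5044$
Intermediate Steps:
$\left(\left(4 - \frac{3}{-4}\right) \left(-4 + 1\right) 3 + 67\right) \left(-208\right) = \left(\left(4 - 3 \left(- \frac{1}{4}\right)\right) \left(-3\right) 3 + 67\right) \left(-208\right) = \left(\left(4 - - \frac{3}{4}\right) \left(-3\right) 3 + 67\right) \left(-208\right) = \left(\left(4 + \frac{3}{4}\right) \left(-3\right) 3 + 67\right) \left(-208\right) = \left(\frac{19}{4} \left(-3\right) 3 + 67\right) \left(-208\right) = \left(\left(- \frac{57}{4}\right) 3 + 67\right) \left(-208\right) = \left(- \frac{171}{4} + 67\right) \left(-208\right) = \frac{97}{4} \left(-208\right) = -5044$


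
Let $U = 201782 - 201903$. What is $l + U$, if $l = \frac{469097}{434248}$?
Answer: $- \frac{52074911}{434248} \approx -119.92$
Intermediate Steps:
$l = \frac{469097}{434248}$ ($l = 469097 \cdot \frac{1}{434248} = \frac{469097}{434248} \approx 1.0803$)
$U = -121$
$l + U = \frac{469097}{434248} - 121 = - \frac{52074911}{434248}$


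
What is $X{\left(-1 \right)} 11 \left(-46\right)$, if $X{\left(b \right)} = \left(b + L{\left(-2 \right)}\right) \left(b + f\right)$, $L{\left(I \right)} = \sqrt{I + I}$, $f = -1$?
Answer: $-1012 + 2024 i \approx -1012.0 + 2024.0 i$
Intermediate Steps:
$L{\left(I \right)} = \sqrt{2} \sqrt{I}$ ($L{\left(I \right)} = \sqrt{2 I} = \sqrt{2} \sqrt{I}$)
$X{\left(b \right)} = \left(-1 + b\right) \left(b + 2 i\right)$ ($X{\left(b \right)} = \left(b + \sqrt{2} \sqrt{-2}\right) \left(b - 1\right) = \left(b + \sqrt{2} i \sqrt{2}\right) \left(-1 + b\right) = \left(b + 2 i\right) \left(-1 + b\right) = \left(-1 + b\right) \left(b + 2 i\right)$)
$X{\left(-1 \right)} 11 \left(-46\right) = \left(\left(-1\right)^{2} - -1 - 2 i + 2 i \left(-1\right)\right) 11 \left(-46\right) = \left(1 + 1 - 2 i - 2 i\right) 11 \left(-46\right) = \left(2 - 4 i\right) 11 \left(-46\right) = \left(22 - 44 i\right) \left(-46\right) = -1012 + 2024 i$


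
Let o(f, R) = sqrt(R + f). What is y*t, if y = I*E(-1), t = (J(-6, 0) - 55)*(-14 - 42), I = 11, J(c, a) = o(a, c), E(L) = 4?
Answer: 135520 - 2464*I*sqrt(6) ≈ 1.3552e+5 - 6035.5*I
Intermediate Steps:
J(c, a) = sqrt(a + c) (J(c, a) = sqrt(c + a) = sqrt(a + c))
t = 3080 - 56*I*sqrt(6) (t = (sqrt(0 - 6) - 55)*(-14 - 42) = (sqrt(-6) - 55)*(-56) = (I*sqrt(6) - 55)*(-56) = (-55 + I*sqrt(6))*(-56) = 3080 - 56*I*sqrt(6) ≈ 3080.0 - 137.17*I)
y = 44 (y = 11*4 = 44)
y*t = 44*(3080 - 56*I*sqrt(6)) = 135520 - 2464*I*sqrt(6)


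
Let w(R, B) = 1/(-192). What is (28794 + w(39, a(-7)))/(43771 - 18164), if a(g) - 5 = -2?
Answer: 5528447/4916544 ≈ 1.1245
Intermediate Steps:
a(g) = 3 (a(g) = 5 - 2 = 3)
w(R, B) = -1/192
(28794 + w(39, a(-7)))/(43771 - 18164) = (28794 - 1/192)/(43771 - 18164) = (5528447/192)/25607 = (5528447/192)*(1/25607) = 5528447/4916544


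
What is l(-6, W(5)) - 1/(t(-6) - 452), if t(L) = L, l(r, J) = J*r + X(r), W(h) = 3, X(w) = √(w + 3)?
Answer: -8243/458 + I*√3 ≈ -17.998 + 1.732*I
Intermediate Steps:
X(w) = √(3 + w)
l(r, J) = √(3 + r) + J*r (l(r, J) = J*r + √(3 + r) = √(3 + r) + J*r)
l(-6, W(5)) - 1/(t(-6) - 452) = (√(3 - 6) + 3*(-6)) - 1/(-6 - 452) = (√(-3) - 18) - 1/(-458) = (I*√3 - 18) - 1*(-1/458) = (-18 + I*√3) + 1/458 = -8243/458 + I*√3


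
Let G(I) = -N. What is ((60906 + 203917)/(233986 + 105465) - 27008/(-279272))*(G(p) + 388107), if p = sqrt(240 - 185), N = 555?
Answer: 575276247240288/1692842137 ≈ 3.3983e+5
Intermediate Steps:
p = sqrt(55) ≈ 7.4162
G(I) = -555 (G(I) = -1*555 = -555)
((60906 + 203917)/(233986 + 105465) - 27008/(-279272))*(G(p) + 388107) = ((60906 + 203917)/(233986 + 105465) - 27008/(-279272))*(-555 + 388107) = (264823/339451 - 27008*(-1/279272))*387552 = (264823*(1/339451) + 3376/34909)*387552 = (264823/339451 + 3376/34909)*387552 = (1484384669/1692842137)*387552 = 575276247240288/1692842137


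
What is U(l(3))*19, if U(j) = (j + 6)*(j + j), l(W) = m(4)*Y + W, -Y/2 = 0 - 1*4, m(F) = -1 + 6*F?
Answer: 1371458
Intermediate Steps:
Y = 8 (Y = -2*(0 - 1*4) = -2*(0 - 4) = -2*(-4) = 8)
l(W) = 184 + W (l(W) = (-1 + 6*4)*8 + W = (-1 + 24)*8 + W = 23*8 + W = 184 + W)
U(j) = 2*j*(6 + j) (U(j) = (6 + j)*(2*j) = 2*j*(6 + j))
U(l(3))*19 = (2*(184 + 3)*(6 + (184 + 3)))*19 = (2*187*(6 + 187))*19 = (2*187*193)*19 = 72182*19 = 1371458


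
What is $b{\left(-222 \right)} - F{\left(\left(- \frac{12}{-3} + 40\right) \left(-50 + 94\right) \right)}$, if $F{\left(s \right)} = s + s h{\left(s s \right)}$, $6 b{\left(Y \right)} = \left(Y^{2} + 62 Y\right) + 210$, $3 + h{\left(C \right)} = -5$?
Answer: $19507$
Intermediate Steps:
$h{\left(C \right)} = -8$ ($h{\left(C \right)} = -3 - 5 = -8$)
$b{\left(Y \right)} = 35 + \frac{Y^{2}}{6} + \frac{31 Y}{3}$ ($b{\left(Y \right)} = \frac{\left(Y^{2} + 62 Y\right) + 210}{6} = \frac{210 + Y^{2} + 62 Y}{6} = 35 + \frac{Y^{2}}{6} + \frac{31 Y}{3}$)
$F{\left(s \right)} = - 7 s$ ($F{\left(s \right)} = s + s \left(-8\right) = s - 8 s = - 7 s$)
$b{\left(-222 \right)} - F{\left(\left(- \frac{12}{-3} + 40\right) \left(-50 + 94\right) \right)} = \left(35 + \frac{\left(-222\right)^{2}}{6} + \frac{31}{3} \left(-222\right)\right) - - 7 \left(- \frac{12}{-3} + 40\right) \left(-50 + 94\right) = \left(35 + \frac{1}{6} \cdot 49284 - 2294\right) - - 7 \left(\left(-12\right) \left(- \frac{1}{3}\right) + 40\right) 44 = \left(35 + 8214 - 2294\right) - - 7 \left(4 + 40\right) 44 = 5955 - - 7 \cdot 44 \cdot 44 = 5955 - \left(-7\right) 1936 = 5955 - -13552 = 5955 + 13552 = 19507$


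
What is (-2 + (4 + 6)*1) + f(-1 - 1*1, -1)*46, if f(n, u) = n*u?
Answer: 100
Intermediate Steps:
(-2 + (4 + 6)*1) + f(-1 - 1*1, -1)*46 = (-2 + (4 + 6)*1) + ((-1 - 1*1)*(-1))*46 = (-2 + 10*1) + ((-1 - 1)*(-1))*46 = (-2 + 10) - 2*(-1)*46 = 8 + 2*46 = 8 + 92 = 100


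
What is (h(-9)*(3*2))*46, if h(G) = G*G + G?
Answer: 19872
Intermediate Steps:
h(G) = G + G**2 (h(G) = G**2 + G = G + G**2)
(h(-9)*(3*2))*46 = ((-9*(1 - 9))*(3*2))*46 = (-9*(-8)*6)*46 = (72*6)*46 = 432*46 = 19872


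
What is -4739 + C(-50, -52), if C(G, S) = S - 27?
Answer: -4818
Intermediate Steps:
C(G, S) = -27 + S
-4739 + C(-50, -52) = -4739 + (-27 - 52) = -4739 - 79 = -4818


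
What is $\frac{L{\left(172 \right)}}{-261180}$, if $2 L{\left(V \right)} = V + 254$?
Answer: $- \frac{71}{87060} \approx -0.00081553$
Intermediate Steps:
$L{\left(V \right)} = 127 + \frac{V}{2}$ ($L{\left(V \right)} = \frac{V + 254}{2} = \frac{254 + V}{2} = 127 + \frac{V}{2}$)
$\frac{L{\left(172 \right)}}{-261180} = \frac{127 + \frac{1}{2} \cdot 172}{-261180} = \left(127 + 86\right) \left(- \frac{1}{261180}\right) = 213 \left(- \frac{1}{261180}\right) = - \frac{71}{87060}$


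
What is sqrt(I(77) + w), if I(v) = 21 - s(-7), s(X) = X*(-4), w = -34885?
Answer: 2*I*sqrt(8723) ≈ 186.79*I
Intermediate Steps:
s(X) = -4*X
I(v) = -7 (I(v) = 21 - (-4)*(-7) = 21 - 1*28 = 21 - 28 = -7)
sqrt(I(77) + w) = sqrt(-7 - 34885) = sqrt(-34892) = 2*I*sqrt(8723)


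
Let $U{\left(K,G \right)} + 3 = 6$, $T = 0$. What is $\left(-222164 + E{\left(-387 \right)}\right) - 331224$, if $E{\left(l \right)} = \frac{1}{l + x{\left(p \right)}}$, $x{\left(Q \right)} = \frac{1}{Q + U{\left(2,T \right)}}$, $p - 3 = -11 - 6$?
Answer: $- \frac{2356326115}{4258} \approx -5.5339 \cdot 10^{5}$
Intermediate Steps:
$p = -14$ ($p = 3 - 17 = -14$)
$U{\left(K,G \right)} = 3$ ($U{\left(K,G \right)} = -3 + 6 = 3$)
$x{\left(Q \right)} = \frac{1}{3 + Q}$ ($x{\left(Q \right)} = \frac{1}{Q + 3} = \frac{1}{3 + Q}$)
$E{\left(l \right)} = \frac{1}{- \frac{1}{11} + l}$ ($E{\left(l \right)} = \frac{1}{l + \frac{1}{3 - 14}} = \frac{1}{l + \frac{1}{-11}} = \frac{1}{l - \frac{1}{11}} = \frac{1}{- \frac{1}{11} + l}$)
$\left(-222164 + E{\left(-387 \right)}\right) - 331224 = \left(-222164 + \frac{11}{-1 + 11 \left(-387\right)}\right) - 331224 = \left(-222164 + \frac{11}{-1 - 4257}\right) - 331224 = \left(-222164 + \frac{11}{-4258}\right) - 331224 = \left(-222164 + 11 \left(- \frac{1}{4258}\right)\right) - 331224 = \left(-222164 - \frac{11}{4258}\right) - 331224 = - \frac{945974323}{4258} - 331224 = - \frac{2356326115}{4258}$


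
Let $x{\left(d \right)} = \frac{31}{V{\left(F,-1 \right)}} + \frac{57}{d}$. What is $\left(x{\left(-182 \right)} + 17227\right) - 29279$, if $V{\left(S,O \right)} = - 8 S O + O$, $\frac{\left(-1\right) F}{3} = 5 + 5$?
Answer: $- \frac{528644203}{43862} \approx -12052.0$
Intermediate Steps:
$F = -30$ ($F = - 3 \left(5 + 5\right) = \left(-3\right) 10 = -30$)
$V{\left(S,O \right)} = O - 8 O S$ ($V{\left(S,O \right)} = - 8 O S + O = O - 8 O S$)
$x{\left(d \right)} = - \frac{31}{241} + \frac{57}{d}$ ($x{\left(d \right)} = \frac{31}{\left(-1\right) \left(1 - -240\right)} + \frac{57}{d} = \frac{31}{\left(-1\right) \left(1 + 240\right)} + \frac{57}{d} = \frac{31}{\left(-1\right) 241} + \frac{57}{d} = \frac{31}{-241} + \frac{57}{d} = 31 \left(- \frac{1}{241}\right) + \frac{57}{d} = - \frac{31}{241} + \frac{57}{d}$)
$\left(x{\left(-182 \right)} + 17227\right) - 29279 = \left(\left(- \frac{31}{241} + \frac{57}{-182}\right) + 17227\right) - 29279 = \left(\left(- \frac{31}{241} + 57 \left(- \frac{1}{182}\right)\right) + 17227\right) - 29279 = \left(\left(- \frac{31}{241} - \frac{57}{182}\right) + 17227\right) - 29279 = \left(- \frac{19379}{43862} + 17227\right) - 29279 = \frac{755591295}{43862} - 29279 = - \frac{528644203}{43862}$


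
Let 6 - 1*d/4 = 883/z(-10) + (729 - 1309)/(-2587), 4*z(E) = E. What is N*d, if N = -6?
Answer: -111440448/12935 ≈ -8615.4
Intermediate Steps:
z(E) = E/4
d = 18573408/12935 (d = 24 - 4*(883/(((¼)*(-10))) + (729 - 1309)/(-2587)) = 24 - 4*(883/(-5/2) - 580*(-1/2587)) = 24 - 4*(883*(-⅖) + 580/2587) = 24 - 4*(-1766/5 + 580/2587) = 24 - 4*(-4565742/12935) = 24 + 18262968/12935 = 18573408/12935 ≈ 1435.9)
N*d = -6*18573408/12935 = -111440448/12935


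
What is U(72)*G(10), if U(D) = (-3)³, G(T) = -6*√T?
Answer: 162*√10 ≈ 512.29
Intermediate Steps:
U(D) = -27
U(72)*G(10) = -(-162)*√10 = 162*√10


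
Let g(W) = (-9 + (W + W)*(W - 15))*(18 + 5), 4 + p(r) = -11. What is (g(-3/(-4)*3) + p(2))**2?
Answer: 152102889/64 ≈ 2.3766e+6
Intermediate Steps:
p(r) = -15 (p(r) = -4 - 11 = -15)
g(W) = -207 + 46*W*(-15 + W) (g(W) = (-9 + (2*W)*(-15 + W))*23 = (-9 + 2*W*(-15 + W))*23 = -207 + 46*W*(-15 + W))
(g(-3/(-4)*3) + p(2))**2 = ((-207 - 690*(-3/(-4))*3 + 46*(-3/(-4)*3)**2) - 15)**2 = ((-207 - 690*(-3*(-1/4))*3 + 46*(-3*(-1/4)*3)**2) - 15)**2 = ((-207 - 1035*3/2 + 46*((3/4)*3)**2) - 15)**2 = ((-207 - 690*9/4 + 46*(9/4)**2) - 15)**2 = ((-207 - 3105/2 + 46*(81/16)) - 15)**2 = ((-207 - 3105/2 + 1863/8) - 15)**2 = (-12213/8 - 15)**2 = (-12333/8)**2 = 152102889/64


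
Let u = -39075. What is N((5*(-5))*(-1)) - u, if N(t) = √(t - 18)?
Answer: 39075 + √7 ≈ 39078.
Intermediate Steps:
N(t) = √(-18 + t)
N((5*(-5))*(-1)) - u = √(-18 + (5*(-5))*(-1)) - 1*(-39075) = √(-18 - 25*(-1)) + 39075 = √(-18 + 25) + 39075 = √7 + 39075 = 39075 + √7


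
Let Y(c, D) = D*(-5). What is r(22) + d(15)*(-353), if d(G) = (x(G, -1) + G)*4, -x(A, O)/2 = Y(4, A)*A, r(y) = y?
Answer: -3198158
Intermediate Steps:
Y(c, D) = -5*D
x(A, O) = 10*A² (x(A, O) = -2*(-5*A)*A = -(-10)*A² = 10*A²)
d(G) = 4*G + 40*G² (d(G) = (10*G² + G)*4 = (G + 10*G²)*4 = 4*G + 40*G²)
r(22) + d(15)*(-353) = 22 + (4*15*(1 + 10*15))*(-353) = 22 + (4*15*(1 + 150))*(-353) = 22 + (4*15*151)*(-353) = 22 + 9060*(-353) = 22 - 3198180 = -3198158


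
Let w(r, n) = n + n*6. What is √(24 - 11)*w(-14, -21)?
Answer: -147*√13 ≈ -530.02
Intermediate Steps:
w(r, n) = 7*n (w(r, n) = n + 6*n = 7*n)
√(24 - 11)*w(-14, -21) = √(24 - 11)*(7*(-21)) = √13*(-147) = -147*√13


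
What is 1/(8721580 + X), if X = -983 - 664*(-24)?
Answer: 1/8736533 ≈ 1.1446e-7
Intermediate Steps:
X = 14953 (X = -983 + 15936 = 14953)
1/(8721580 + X) = 1/(8721580 + 14953) = 1/8736533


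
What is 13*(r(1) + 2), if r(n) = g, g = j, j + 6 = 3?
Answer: -13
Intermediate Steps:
j = -3 (j = -6 + 3 = -3)
g = -3
r(n) = -3
13*(r(1) + 2) = 13*(-3 + 2) = 13*(-1) = -13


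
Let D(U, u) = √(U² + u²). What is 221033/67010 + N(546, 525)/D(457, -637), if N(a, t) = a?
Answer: 221033/67010 + 273*√614618/307309 ≈ 3.9950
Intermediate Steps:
221033/67010 + N(546, 525)/D(457, -637) = 221033/67010 + 546/(√(457² + (-637)²)) = 221033*(1/67010) + 546/(√(208849 + 405769)) = 221033/67010 + 546/(√614618) = 221033/67010 + 546*(√614618/614618) = 221033/67010 + 273*√614618/307309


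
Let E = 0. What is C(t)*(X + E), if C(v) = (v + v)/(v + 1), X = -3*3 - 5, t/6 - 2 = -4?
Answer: -336/11 ≈ -30.545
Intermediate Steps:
t = -12 (t = 12 + 6*(-4) = 12 - 24 = -12)
X = -14 (X = -9 - 5 = -14)
C(v) = 2*v/(1 + v) (C(v) = (2*v)/(1 + v) = 2*v/(1 + v))
C(t)*(X + E) = (2*(-12)/(1 - 12))*(-14 + 0) = (2*(-12)/(-11))*(-14) = (2*(-12)*(-1/11))*(-14) = (24/11)*(-14) = -336/11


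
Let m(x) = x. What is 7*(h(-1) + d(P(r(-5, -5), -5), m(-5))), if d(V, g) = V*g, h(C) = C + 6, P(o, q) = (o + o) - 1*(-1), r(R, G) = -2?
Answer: 140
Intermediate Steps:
P(o, q) = 1 + 2*o (P(o, q) = 2*o + 1 = 1 + 2*o)
h(C) = 6 + C
7*(h(-1) + d(P(r(-5, -5), -5), m(-5))) = 7*((6 - 1) + (1 + 2*(-2))*(-5)) = 7*(5 + (1 - 4)*(-5)) = 7*(5 - 3*(-5)) = 7*(5 + 15) = 7*20 = 140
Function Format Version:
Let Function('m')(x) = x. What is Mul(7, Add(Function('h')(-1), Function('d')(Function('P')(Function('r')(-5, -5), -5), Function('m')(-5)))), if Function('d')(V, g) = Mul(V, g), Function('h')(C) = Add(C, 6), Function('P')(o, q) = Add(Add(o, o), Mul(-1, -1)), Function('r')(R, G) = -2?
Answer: 140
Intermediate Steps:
Function('P')(o, q) = Add(1, Mul(2, o)) (Function('P')(o, q) = Add(Mul(2, o), 1) = Add(1, Mul(2, o)))
Function('h')(C) = Add(6, C)
Mul(7, Add(Function('h')(-1), Function('d')(Function('P')(Function('r')(-5, -5), -5), Function('m')(-5)))) = Mul(7, Add(Add(6, -1), Mul(Add(1, Mul(2, -2)), -5))) = Mul(7, Add(5, Mul(Add(1, -4), -5))) = Mul(7, Add(5, Mul(-3, -5))) = Mul(7, Add(5, 15)) = Mul(7, 20) = 140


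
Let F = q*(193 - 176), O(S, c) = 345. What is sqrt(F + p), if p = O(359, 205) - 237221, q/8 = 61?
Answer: 2*I*sqrt(57145) ≈ 478.1*I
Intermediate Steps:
q = 488 (q = 8*61 = 488)
F = 8296 (F = 488*(193 - 176) = 488*17 = 8296)
p = -236876 (p = 345 - 237221 = -236876)
sqrt(F + p) = sqrt(8296 - 236876) = sqrt(-228580) = 2*I*sqrt(57145)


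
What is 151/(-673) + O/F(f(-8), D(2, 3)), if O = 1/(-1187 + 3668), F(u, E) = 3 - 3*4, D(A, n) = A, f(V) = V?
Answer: -3372352/15027417 ≈ -0.22441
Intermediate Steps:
F(u, E) = -9 (F(u, E) = 3 - 12 = -9)
O = 1/2481 ≈ 0.00040306
151/(-673) + O/F(f(-8), D(2, 3)) = 151/(-673) + (1/2481)/(-9) = 151*(-1/673) + (1/2481)*(-⅑) = -151/673 - 1/22329 = -3372352/15027417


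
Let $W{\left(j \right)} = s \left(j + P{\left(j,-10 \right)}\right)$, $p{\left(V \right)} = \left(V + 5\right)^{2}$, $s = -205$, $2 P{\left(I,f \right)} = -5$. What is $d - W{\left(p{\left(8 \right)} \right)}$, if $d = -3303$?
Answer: $\frac{61659}{2} \approx 30830.0$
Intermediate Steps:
$P{\left(I,f \right)} = - \frac{5}{2}$ ($P{\left(I,f \right)} = \frac{1}{2} \left(-5\right) = - \frac{5}{2}$)
$p{\left(V \right)} = \left(5 + V\right)^{2}$
$W{\left(j \right)} = \frac{1025}{2} - 205 j$ ($W{\left(j \right)} = - 205 \left(j - \frac{5}{2}\right) = - 205 \left(- \frac{5}{2} + j\right) = \frac{1025}{2} - 205 j$)
$d - W{\left(p{\left(8 \right)} \right)} = -3303 - \left(\frac{1025}{2} - 205 \left(5 + 8\right)^{2}\right) = -3303 - \left(\frac{1025}{2} - 205 \cdot 13^{2}\right) = -3303 - \left(\frac{1025}{2} - 34645\right) = -3303 - - \frac{68265}{2} = -3303 + \frac{68265}{2} = \frac{61659}{2}$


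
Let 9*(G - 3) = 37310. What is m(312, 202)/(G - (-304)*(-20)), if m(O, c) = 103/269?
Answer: -927/4676027 ≈ -0.00019825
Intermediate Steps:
G = 37337/9 (G = 3 + (1/9)*37310 = 3 + 37310/9 = 37337/9 ≈ 4148.6)
m(O, c) = 103/269 (m(O, c) = 103*(1/269) = 103/269)
m(312, 202)/(G - (-304)*(-20)) = 103/(269*(37337/9 - (-304)*(-20))) = 103/(269*(37337/9 - 1*6080)) = 103/(269*(37337/9 - 6080)) = 103/(269*(-17383/9)) = (103/269)*(-9/17383) = -927/4676027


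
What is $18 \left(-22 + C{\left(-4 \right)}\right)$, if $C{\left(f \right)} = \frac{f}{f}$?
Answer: $-378$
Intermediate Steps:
$C{\left(f \right)} = 1$
$18 \left(-22 + C{\left(-4 \right)}\right) = 18 \left(-22 + 1\right) = 18 \left(-21\right) = -378$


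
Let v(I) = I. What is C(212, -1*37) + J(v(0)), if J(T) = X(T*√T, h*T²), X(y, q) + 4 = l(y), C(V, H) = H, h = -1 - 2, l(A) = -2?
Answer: -43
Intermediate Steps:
h = -3
X(y, q) = -6 (X(y, q) = -4 - 2 = -6)
J(T) = -6
C(212, -1*37) + J(v(0)) = -1*37 - 6 = -37 - 6 = -43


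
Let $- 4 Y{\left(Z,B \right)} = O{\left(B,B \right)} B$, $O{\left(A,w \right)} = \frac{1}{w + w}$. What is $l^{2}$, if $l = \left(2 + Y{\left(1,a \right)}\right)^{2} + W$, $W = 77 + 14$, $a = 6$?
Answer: $\frac{36590401}{4096} \approx 8933.2$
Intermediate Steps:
$O{\left(A,w \right)} = \frac{1}{2 w}$
$Y{\left(Z,B \right)} = - \frac{1}{8}$ ($Y{\left(Z,B \right)} = - \frac{\frac{1}{2 B} B}{4} = \left(- \frac{1}{4}\right) \frac{1}{2} = - \frac{1}{8}$)
$W = 91$
$l = \frac{6049}{64}$ ($l = \left(2 - \frac{1}{8}\right)^{2} + 91 = \left(\frac{15}{8}\right)^{2} + 91 = \frac{225}{64} + 91 = \frac{6049}{64} \approx 94.516$)
$l^{2} = \left(\frac{6049}{64}\right)^{2} = \frac{36590401}{4096}$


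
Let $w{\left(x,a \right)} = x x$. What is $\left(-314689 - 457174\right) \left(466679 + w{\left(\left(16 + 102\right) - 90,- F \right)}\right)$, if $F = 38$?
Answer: $-360817393569$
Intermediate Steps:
$w{\left(x,a \right)} = x^{2}$
$\left(-314689 - 457174\right) \left(466679 + w{\left(\left(16 + 102\right) - 90,- F \right)}\right) = \left(-314689 - 457174\right) \left(466679 + \left(\left(16 + 102\right) - 90\right)^{2}\right) = - 771863 \left(466679 + \left(118 - 90\right)^{2}\right) = - 771863 \left(466679 + 28^{2}\right) = - 771863 \left(466679 + 784\right) = \left(-771863\right) 467463 = -360817393569$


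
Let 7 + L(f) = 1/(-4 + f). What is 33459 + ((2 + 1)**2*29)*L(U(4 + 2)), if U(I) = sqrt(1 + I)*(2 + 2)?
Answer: 253143/8 + 87*sqrt(7)/8 ≈ 31672.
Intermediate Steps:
U(I) = 4*sqrt(1 + I) (U(I) = sqrt(1 + I)*4 = 4*sqrt(1 + I))
L(f) = -7 + 1/(-4 + f)
33459 + ((2 + 1)**2*29)*L(U(4 + 2)) = 33459 + ((2 + 1)**2*29)*((29 - 28*sqrt(1 + (4 + 2)))/(-4 + 4*sqrt(1 + (4 + 2)))) = 33459 + (3**2*29)*((29 - 28*sqrt(1 + 6))/(-4 + 4*sqrt(1 + 6))) = 33459 + (9*29)*((29 - 28*sqrt(7))/(-4 + 4*sqrt(7))) = 33459 + 261*((29 - 28*sqrt(7))/(-4 + 4*sqrt(7))) = 33459 + 261*(29 - 28*sqrt(7))/(-4 + 4*sqrt(7))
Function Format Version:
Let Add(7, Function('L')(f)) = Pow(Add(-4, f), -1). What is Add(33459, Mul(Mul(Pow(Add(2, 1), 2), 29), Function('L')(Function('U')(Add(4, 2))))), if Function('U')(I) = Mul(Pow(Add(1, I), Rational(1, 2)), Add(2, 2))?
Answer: Add(Rational(253143, 8), Mul(Rational(87, 8), Pow(7, Rational(1, 2)))) ≈ 31672.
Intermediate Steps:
Function('U')(I) = Mul(4, Pow(Add(1, I), Rational(1, 2))) (Function('U')(I) = Mul(Pow(Add(1, I), Rational(1, 2)), 4) = Mul(4, Pow(Add(1, I), Rational(1, 2))))
Function('L')(f) = Add(-7, Pow(Add(-4, f), -1))
Add(33459, Mul(Mul(Pow(Add(2, 1), 2), 29), Function('L')(Function('U')(Add(4, 2))))) = Add(33459, Mul(Mul(Pow(Add(2, 1), 2), 29), Mul(Pow(Add(-4, Mul(4, Pow(Add(1, Add(4, 2)), Rational(1, 2)))), -1), Add(29, Mul(-7, Mul(4, Pow(Add(1, Add(4, 2)), Rational(1, 2)))))))) = Add(33459, Mul(Mul(Pow(3, 2), 29), Mul(Pow(Add(-4, Mul(4, Pow(Add(1, 6), Rational(1, 2)))), -1), Add(29, Mul(-7, Mul(4, Pow(Add(1, 6), Rational(1, 2)))))))) = Add(33459, Mul(Mul(9, 29), Mul(Pow(Add(-4, Mul(4, Pow(7, Rational(1, 2)))), -1), Add(29, Mul(-7, Mul(4, Pow(7, Rational(1, 2)))))))) = Add(33459, Mul(261, Mul(Pow(Add(-4, Mul(4, Pow(7, Rational(1, 2)))), -1), Add(29, Mul(-28, Pow(7, Rational(1, 2))))))) = Add(33459, Mul(261, Pow(Add(-4, Mul(4, Pow(7, Rational(1, 2)))), -1), Add(29, Mul(-28, Pow(7, Rational(1, 2))))))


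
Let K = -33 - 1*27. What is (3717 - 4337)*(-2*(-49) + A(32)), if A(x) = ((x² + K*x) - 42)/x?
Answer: -170345/4 ≈ -42586.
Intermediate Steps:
K = -60 (K = -33 - 27 = -60)
A(x) = (-42 + x² - 60*x)/x (A(x) = ((x² - 60*x) - 42)/x = (-42 + x² - 60*x)/x)
(3717 - 4337)*(-2*(-49) + A(32)) = (3717 - 4337)*(-2*(-49) + (-60 + 32 - 42/32)) = -620*(98 + (-60 + 32 - 42*1/32)) = -620*(98 + (-60 + 32 - 21/16)) = -620*(98 - 469/16) = -620*1099/16 = -170345/4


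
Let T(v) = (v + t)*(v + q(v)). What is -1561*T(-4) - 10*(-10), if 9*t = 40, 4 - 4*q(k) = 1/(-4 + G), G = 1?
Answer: 57335/27 ≈ 2123.5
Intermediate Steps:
q(k) = 13/12 (q(k) = 1 - 1/(4*(-4 + 1)) = 1 - ¼/(-3) = 1 - ¼*(-⅓) = 1 + 1/12 = 13/12)
t = 40/9 (t = (⅑)*40 = 40/9 ≈ 4.4444)
T(v) = (13/12 + v)*(40/9 + v) (T(v) = (v + 40/9)*(v + 13/12) = (40/9 + v)*(13/12 + v) = (13/12 + v)*(40/9 + v))
-1561*T(-4) - 10*(-10) = -1561*(130/27 + (-4)² + (199/36)*(-4)) - 10*(-10) = -1561*(130/27 + 16 - 199/9) + 100 = -1561*(-35/27) + 100 = 54635/27 + 100 = 57335/27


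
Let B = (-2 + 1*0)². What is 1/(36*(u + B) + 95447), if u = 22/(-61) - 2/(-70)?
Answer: 2135/204061261 ≈ 1.0463e-5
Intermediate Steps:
u = -709/2135 (u = 22*(-1/61) - 2*(-1/70) = -22/61 + 1/35 = -709/2135 ≈ -0.33208)
B = 4 (B = (-2 + 0)² = (-2)² = 4)
1/(36*(u + B) + 95447) = 1/(36*(-709/2135 + 4) + 95447) = 1/(36*(7831/2135) + 95447) = 1/(281916/2135 + 95447) = 1/(204061261/2135) = 2135/204061261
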